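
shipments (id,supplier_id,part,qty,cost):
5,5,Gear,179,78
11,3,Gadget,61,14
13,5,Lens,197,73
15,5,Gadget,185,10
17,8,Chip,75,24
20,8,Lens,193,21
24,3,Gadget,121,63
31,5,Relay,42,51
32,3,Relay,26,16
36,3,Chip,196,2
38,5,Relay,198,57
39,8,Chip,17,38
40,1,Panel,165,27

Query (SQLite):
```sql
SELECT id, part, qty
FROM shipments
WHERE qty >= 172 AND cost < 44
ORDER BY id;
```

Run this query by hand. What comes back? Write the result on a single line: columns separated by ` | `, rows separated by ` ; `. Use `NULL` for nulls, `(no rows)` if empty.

15 | Gadget | 185 ; 20 | Lens | 193 ; 36 | Chip | 196

qty >= 172: ids {5, 13, 15, 20, 36, 38}
cost < 44: ids {11, 15, 17, 20, 32, 36, 39, 40}
Combine with AND.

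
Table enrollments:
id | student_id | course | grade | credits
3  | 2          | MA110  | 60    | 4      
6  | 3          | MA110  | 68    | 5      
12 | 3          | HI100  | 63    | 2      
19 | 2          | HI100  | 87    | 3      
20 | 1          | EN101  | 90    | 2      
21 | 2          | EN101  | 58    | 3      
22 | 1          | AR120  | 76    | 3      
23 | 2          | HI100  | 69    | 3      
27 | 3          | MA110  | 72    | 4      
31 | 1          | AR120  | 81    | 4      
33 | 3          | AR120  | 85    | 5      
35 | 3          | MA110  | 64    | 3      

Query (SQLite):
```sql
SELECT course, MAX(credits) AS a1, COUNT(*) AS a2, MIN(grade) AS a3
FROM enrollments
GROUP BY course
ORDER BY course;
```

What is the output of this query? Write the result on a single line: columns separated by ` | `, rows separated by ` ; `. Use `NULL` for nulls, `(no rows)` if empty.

Group enrollments by course.
Per group compute: MAX(credits), COUNT(*), MIN(grade).
  AR120: ids {22, 31, 33} → MAX(credits)=5, COUNT(*)=3, MIN(grade)=76
  EN101: ids {20, 21} → MAX(credits)=3, COUNT(*)=2, MIN(grade)=58
  HI100: ids {12, 19, 23} → MAX(credits)=3, COUNT(*)=3, MIN(grade)=63
  MA110: ids {3, 6, 27, 35} → MAX(credits)=5, COUNT(*)=4, MIN(grade)=60

AR120 | 5 | 3 | 76 ; EN101 | 3 | 2 | 58 ; HI100 | 3 | 3 | 63 ; MA110 | 5 | 4 | 60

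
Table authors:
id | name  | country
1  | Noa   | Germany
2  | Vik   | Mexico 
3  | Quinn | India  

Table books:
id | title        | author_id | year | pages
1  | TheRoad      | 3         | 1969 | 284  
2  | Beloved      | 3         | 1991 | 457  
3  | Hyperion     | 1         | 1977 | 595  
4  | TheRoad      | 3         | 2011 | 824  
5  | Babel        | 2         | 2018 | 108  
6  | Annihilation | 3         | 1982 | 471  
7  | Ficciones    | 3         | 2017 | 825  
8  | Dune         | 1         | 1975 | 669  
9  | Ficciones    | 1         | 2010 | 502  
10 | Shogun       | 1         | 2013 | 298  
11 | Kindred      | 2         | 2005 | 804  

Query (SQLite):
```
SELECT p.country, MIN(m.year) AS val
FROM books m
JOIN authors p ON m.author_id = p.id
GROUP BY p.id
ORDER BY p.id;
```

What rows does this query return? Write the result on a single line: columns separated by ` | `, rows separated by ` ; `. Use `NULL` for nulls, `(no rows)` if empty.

Join each books row to its authors via author_id.
Group joined rows by authors.id; compute MIN(m.year) per group.
  1: ids {3, 8, 9, 10} → MIN(m.year)=1975
  2: ids {5, 11} → MIN(m.year)=2005
  3: ids {1, 2, 4, 6, 7} → MIN(m.year)=1969

Germany | 1975 ; Mexico | 2005 ; India | 1969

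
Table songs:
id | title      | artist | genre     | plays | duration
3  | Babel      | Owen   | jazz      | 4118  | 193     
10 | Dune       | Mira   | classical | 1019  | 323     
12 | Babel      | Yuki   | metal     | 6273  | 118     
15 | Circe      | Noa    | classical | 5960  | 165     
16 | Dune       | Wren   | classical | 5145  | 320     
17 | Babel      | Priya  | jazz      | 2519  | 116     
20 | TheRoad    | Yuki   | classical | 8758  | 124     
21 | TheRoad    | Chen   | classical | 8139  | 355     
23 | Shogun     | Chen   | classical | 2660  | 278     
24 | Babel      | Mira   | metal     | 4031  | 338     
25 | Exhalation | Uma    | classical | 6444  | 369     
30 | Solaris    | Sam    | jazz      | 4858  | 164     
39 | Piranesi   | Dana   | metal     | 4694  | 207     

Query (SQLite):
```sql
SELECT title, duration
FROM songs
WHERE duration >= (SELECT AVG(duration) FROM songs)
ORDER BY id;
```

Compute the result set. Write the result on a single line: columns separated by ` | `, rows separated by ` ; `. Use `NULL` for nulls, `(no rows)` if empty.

Dune | 323 ; Dune | 320 ; TheRoad | 355 ; Shogun | 278 ; Babel | 338 ; Exhalation | 369

Scalar subquery: AVG(duration) over all songs rows = 236.153846 (≈; comparison uses full precision).
Keep rows where duration >= that value.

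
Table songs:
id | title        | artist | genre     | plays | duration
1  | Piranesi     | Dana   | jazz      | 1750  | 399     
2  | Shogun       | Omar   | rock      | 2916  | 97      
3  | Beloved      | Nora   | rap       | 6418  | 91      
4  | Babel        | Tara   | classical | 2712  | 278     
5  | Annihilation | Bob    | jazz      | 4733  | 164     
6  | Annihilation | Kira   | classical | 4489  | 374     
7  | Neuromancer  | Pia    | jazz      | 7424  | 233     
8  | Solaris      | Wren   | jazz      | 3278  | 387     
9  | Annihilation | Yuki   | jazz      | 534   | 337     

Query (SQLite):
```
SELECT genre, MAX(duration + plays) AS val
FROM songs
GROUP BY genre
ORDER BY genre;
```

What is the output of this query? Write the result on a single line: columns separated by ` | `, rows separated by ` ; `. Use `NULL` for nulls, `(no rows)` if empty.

For each row compute duration + plays.
Group by genre; take MAX of the expression per group.
  classical: ids {4, 6} → MAX(duration + plays)=4863
  jazz: ids {1, 5, 7, 8, 9} → MAX(duration + plays)=7657
  rap: ids {3} → MAX(duration + plays)=6509
  rock: ids {2} → MAX(duration + plays)=3013

classical | 4863 ; jazz | 7657 ; rap | 6509 ; rock | 3013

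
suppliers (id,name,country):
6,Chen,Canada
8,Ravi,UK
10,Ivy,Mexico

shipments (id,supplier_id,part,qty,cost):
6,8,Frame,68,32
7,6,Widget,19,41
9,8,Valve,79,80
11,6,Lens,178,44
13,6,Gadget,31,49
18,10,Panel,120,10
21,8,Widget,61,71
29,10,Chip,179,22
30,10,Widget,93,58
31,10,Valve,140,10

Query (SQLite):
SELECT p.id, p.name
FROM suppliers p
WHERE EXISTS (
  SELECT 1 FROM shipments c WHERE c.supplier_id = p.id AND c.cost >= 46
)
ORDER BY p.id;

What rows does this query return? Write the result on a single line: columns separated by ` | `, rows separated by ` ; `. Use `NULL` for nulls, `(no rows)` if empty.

For each suppliers row, check whether any shipments with matching supplier_id has cost >= 46.
Keep rows where that is true.

6 | Chen ; 8 | Ravi ; 10 | Ivy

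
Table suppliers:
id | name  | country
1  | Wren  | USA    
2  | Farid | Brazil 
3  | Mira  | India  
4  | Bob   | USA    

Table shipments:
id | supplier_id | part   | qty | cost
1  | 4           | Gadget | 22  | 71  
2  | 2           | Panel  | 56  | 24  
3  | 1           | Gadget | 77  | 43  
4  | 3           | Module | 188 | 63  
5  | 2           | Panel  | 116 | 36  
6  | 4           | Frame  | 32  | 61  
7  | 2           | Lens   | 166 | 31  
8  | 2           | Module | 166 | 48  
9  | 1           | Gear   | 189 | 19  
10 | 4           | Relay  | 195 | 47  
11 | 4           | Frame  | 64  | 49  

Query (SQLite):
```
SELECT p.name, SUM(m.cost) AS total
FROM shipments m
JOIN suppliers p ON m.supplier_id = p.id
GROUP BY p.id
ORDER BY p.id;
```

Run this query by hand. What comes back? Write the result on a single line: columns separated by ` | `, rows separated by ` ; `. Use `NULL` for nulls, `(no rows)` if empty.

Wren | 62 ; Farid | 139 ; Mira | 63 ; Bob | 228

Join each shipments row to its suppliers via supplier_id.
Group joined rows by suppliers.id; compute SUM(m.cost) per group.
  1: ids {3, 9} → SUM(m.cost)=62
  2: ids {2, 5, 7, 8} → SUM(m.cost)=139
  3: ids {4} → SUM(m.cost)=63
  4: ids {1, 6, 10, 11} → SUM(m.cost)=228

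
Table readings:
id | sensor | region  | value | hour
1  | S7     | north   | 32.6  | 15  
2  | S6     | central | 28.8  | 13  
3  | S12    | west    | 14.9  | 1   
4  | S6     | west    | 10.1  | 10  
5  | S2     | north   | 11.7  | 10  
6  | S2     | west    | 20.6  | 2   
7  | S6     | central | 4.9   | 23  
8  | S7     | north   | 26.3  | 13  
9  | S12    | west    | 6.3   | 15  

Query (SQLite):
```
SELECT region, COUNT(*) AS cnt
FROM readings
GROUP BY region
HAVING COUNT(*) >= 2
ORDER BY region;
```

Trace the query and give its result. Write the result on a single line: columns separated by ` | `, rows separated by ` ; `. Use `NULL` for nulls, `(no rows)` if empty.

central | 2 ; north | 3 ; west | 4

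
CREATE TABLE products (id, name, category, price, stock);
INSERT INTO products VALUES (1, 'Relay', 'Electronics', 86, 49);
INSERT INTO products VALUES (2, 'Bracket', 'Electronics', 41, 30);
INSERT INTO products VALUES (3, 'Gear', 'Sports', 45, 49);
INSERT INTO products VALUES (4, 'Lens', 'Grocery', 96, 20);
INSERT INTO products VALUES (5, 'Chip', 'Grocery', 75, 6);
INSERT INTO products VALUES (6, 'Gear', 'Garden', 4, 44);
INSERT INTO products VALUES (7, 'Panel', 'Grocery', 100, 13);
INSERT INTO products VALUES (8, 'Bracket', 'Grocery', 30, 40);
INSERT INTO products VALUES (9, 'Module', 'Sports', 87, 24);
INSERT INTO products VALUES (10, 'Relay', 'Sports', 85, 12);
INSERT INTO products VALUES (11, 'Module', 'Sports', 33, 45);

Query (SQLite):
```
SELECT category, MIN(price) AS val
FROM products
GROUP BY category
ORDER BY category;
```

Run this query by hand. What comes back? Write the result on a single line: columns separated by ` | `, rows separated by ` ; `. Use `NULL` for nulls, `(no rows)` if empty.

Partition products by category; compute MIN(price) within each group.
  Electronics: ids {1, 2} → MIN(price)=41
  Garden: ids {6} → MIN(price)=4
  Grocery: ids {4, 5, 7, 8} → MIN(price)=30
  Sports: ids {3, 9, 10, 11} → MIN(price)=33

Electronics | 41 ; Garden | 4 ; Grocery | 30 ; Sports | 33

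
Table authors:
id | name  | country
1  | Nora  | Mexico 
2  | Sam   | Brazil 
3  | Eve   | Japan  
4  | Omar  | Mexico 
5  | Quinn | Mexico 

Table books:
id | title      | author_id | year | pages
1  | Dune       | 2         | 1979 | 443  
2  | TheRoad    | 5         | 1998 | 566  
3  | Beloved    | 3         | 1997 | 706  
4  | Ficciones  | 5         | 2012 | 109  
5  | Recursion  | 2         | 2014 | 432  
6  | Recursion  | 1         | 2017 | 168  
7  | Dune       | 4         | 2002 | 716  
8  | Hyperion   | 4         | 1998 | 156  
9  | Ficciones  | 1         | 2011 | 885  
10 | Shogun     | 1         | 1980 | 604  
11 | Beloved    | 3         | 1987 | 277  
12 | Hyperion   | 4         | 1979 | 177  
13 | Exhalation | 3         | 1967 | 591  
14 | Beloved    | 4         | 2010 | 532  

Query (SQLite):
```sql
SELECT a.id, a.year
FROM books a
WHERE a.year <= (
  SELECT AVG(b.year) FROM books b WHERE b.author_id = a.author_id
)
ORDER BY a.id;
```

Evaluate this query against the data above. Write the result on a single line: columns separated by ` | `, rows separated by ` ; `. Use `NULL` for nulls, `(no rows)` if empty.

1 | 1979 ; 2 | 1998 ; 10 | 1980 ; 12 | 1979 ; 13 | 1967

For each books row a, compute AVG(year) over rows sharing a.author_id.
Keep row a if a.year <= that per-group AVG.
  author_id=1: AVG(year) = 2002.666667
  author_id=2: AVG(year) = 1996.5
  author_id=3: AVG(year) = 1983.666667
  author_id=4: AVG(year) = 1997.25
  author_id=5: AVG(year) = 2005.0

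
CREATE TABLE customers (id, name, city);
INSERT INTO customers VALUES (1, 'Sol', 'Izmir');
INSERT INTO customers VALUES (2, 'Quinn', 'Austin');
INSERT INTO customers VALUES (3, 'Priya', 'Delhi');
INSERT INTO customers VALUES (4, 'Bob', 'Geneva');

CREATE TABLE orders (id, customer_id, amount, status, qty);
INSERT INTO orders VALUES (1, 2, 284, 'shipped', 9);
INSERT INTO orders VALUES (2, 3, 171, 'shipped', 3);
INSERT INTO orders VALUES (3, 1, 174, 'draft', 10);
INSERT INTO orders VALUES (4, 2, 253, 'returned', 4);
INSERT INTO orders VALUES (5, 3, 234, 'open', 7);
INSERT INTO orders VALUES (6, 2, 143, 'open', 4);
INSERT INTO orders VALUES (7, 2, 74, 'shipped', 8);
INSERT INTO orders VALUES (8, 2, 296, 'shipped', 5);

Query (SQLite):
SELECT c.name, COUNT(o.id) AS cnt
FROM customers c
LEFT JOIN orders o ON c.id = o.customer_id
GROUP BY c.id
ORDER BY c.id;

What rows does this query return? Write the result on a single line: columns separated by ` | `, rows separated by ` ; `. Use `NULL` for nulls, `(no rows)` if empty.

LEFT JOIN keeps every customers row; unmatched ones get NULL for orders columns.
Group by customers.id and compute COUNT(o.id). COUNT(col) of an all-NULL group is 0.
  1: ids {3} → COUNT(o.id)=1
  2: ids {1, 4, 6, 7, 8} → COUNT(o.id)=5
  3: ids {2, 5} → COUNT(o.id)=2
  4: ids {—} → COUNT(o.id)=0

Sol | 1 ; Quinn | 5 ; Priya | 2 ; Bob | 0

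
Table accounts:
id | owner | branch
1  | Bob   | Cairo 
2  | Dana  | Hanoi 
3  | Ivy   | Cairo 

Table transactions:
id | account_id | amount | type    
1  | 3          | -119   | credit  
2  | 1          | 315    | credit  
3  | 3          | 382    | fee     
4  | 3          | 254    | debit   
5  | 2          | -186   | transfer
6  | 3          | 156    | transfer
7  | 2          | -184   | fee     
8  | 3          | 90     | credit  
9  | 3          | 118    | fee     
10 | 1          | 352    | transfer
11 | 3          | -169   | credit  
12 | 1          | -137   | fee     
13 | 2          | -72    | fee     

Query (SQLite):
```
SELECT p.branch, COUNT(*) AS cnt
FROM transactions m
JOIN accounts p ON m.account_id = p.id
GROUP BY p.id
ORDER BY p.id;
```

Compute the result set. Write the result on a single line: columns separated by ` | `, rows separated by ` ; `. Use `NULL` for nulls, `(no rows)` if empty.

Cairo | 3 ; Hanoi | 3 ; Cairo | 7

Join each transactions row to its accounts via account_id.
Group joined rows by accounts.id; compute COUNT(*) per group.
  1: ids {2, 10, 12} → COUNT(*)=3
  2: ids {5, 7, 13} → COUNT(*)=3
  3: ids {1, 3, 4, 6, 8, 9, 11} → COUNT(*)=7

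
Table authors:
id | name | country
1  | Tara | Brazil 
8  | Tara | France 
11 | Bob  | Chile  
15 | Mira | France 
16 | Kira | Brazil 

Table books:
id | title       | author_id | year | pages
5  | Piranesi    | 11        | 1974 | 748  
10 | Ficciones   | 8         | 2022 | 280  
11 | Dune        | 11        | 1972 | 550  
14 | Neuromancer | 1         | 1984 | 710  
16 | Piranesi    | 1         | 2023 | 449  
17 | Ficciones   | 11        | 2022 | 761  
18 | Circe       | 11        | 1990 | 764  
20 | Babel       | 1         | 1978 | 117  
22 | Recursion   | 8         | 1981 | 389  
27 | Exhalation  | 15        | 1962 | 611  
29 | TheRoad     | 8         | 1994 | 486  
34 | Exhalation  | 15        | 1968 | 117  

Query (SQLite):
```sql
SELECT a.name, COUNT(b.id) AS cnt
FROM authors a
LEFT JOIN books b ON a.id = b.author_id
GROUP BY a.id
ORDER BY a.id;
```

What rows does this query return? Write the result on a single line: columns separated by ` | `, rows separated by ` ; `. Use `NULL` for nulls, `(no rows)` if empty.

Tara | 3 ; Tara | 3 ; Bob | 4 ; Mira | 2 ; Kira | 0

LEFT JOIN keeps every authors row; unmatched ones get NULL for books columns.
Group by authors.id and compute COUNT(b.id). COUNT(col) of an all-NULL group is 0.
  1: ids {14, 16, 20} → COUNT(b.id)=3
  8: ids {10, 22, 29} → COUNT(b.id)=3
  11: ids {5, 11, 17, 18} → COUNT(b.id)=4
  15: ids {27, 34} → COUNT(b.id)=2
  16: ids {—} → COUNT(b.id)=0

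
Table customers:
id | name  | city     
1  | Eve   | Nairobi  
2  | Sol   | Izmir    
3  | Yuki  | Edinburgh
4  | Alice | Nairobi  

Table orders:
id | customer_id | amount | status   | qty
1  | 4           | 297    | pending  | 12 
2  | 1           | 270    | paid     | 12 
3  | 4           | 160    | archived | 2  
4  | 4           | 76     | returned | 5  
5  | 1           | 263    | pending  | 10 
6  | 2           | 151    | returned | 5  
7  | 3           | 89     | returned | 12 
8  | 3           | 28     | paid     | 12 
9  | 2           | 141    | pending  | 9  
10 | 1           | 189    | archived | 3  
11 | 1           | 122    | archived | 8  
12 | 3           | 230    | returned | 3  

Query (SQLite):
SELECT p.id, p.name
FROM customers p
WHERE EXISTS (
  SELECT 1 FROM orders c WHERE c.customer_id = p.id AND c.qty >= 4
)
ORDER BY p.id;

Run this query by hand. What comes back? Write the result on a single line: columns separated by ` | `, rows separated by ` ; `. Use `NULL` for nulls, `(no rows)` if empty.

1 | Eve ; 2 | Sol ; 3 | Yuki ; 4 | Alice

For each customers row, check whether any orders with matching customer_id has qty >= 4.
Keep rows where that is true.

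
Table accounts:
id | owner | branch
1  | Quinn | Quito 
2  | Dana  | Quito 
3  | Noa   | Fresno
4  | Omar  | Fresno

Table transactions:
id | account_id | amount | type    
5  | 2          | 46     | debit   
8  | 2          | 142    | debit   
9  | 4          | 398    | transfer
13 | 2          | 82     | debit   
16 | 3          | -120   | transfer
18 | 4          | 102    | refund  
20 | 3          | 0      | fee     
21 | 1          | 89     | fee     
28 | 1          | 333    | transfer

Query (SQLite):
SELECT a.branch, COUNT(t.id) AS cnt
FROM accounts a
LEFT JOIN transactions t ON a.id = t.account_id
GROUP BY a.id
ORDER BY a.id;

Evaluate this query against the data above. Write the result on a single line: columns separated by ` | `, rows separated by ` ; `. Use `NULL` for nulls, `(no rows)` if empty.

LEFT JOIN keeps every accounts row; unmatched ones get NULL for transactions columns.
Group by accounts.id and compute COUNT(t.id). COUNT(col) of an all-NULL group is 0.
  1: ids {21, 28} → COUNT(t.id)=2
  2: ids {5, 8, 13} → COUNT(t.id)=3
  3: ids {16, 20} → COUNT(t.id)=2
  4: ids {9, 18} → COUNT(t.id)=2

Quito | 2 ; Quito | 3 ; Fresno | 2 ; Fresno | 2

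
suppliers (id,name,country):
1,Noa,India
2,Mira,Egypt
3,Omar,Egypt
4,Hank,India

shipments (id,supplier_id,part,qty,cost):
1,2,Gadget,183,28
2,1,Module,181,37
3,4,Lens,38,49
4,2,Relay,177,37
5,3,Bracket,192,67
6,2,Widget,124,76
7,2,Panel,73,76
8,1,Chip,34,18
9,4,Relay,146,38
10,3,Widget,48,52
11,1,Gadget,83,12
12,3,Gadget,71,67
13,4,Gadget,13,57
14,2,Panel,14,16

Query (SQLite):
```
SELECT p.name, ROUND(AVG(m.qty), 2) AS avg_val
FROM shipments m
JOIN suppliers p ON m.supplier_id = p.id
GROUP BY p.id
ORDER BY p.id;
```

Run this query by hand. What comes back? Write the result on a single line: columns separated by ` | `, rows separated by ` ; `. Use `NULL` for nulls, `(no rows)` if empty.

Noa | 99.33 ; Mira | 114.2 ; Omar | 103.67 ; Hank | 65.67

Join each shipments row to its suppliers via supplier_id.
Group joined rows by suppliers.id; compute ROUND(AVG(m.qty), 2) per group.
  1: ids {2, 8, 11} → ROUND(AVG(m.qty), 2)=99.33
  2: ids {1, 4, 6, 7, 14} → ROUND(AVG(m.qty), 2)=114.2
  3: ids {5, 10, 12} → ROUND(AVG(m.qty), 2)=103.67
  4: ids {3, 9, 13} → ROUND(AVG(m.qty), 2)=65.67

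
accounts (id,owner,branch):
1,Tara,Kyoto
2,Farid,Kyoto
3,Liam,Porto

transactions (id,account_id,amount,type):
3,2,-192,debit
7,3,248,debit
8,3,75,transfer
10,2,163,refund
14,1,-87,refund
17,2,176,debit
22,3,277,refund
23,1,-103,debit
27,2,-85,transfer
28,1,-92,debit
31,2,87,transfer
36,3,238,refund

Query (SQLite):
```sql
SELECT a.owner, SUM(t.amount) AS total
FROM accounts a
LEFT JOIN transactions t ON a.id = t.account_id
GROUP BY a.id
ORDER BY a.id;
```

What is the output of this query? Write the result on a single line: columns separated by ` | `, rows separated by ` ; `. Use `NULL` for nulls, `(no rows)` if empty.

LEFT JOIN keeps every accounts row; unmatched ones get NULL for transactions columns.
Group by accounts.id and compute SUM(t.amount). SUM over an all-NULL group is NULL.
  1: ids {14, 23, 28} → SUM(t.amount)=-282
  2: ids {3, 10, 17, 27, 31} → SUM(t.amount)=149
  3: ids {7, 8, 22, 36} → SUM(t.amount)=838

Tara | -282 ; Farid | 149 ; Liam | 838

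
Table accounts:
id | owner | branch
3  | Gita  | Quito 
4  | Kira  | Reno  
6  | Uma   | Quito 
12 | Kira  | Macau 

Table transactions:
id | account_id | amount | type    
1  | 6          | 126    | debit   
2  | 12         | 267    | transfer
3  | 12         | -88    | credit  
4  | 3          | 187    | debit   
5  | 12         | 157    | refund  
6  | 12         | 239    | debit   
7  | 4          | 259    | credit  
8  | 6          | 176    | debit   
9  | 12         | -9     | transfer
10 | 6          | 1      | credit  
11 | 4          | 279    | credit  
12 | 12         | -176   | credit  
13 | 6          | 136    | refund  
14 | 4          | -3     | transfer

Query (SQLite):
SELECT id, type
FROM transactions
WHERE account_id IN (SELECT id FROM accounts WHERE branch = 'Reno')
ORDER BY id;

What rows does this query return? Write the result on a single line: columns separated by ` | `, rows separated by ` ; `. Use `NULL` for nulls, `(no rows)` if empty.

Inner query: accounts.id where branch = 'Reno'.
Outer: keep transactions rows whose account_id is in that set.
Inner query → {4}

7 | credit ; 11 | credit ; 14 | transfer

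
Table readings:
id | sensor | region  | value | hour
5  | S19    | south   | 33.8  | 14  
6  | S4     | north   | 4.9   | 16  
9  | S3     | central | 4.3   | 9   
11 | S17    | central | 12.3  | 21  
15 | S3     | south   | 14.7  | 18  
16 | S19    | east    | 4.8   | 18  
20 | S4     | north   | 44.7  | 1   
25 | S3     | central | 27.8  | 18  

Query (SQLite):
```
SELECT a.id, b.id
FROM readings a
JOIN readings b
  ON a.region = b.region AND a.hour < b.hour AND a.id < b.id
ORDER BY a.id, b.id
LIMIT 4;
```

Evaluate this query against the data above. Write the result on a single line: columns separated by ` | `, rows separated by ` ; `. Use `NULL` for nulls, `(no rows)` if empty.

5 | 15 ; 9 | 11 ; 9 | 25

Pairs (a,b) with same region, a.hour < b.hour, a.id < b.id.
region groups: central:{9,11,25} east:{16} north:{6,20} south:{5,15}
Ordered by (a.id, b.id); first 4.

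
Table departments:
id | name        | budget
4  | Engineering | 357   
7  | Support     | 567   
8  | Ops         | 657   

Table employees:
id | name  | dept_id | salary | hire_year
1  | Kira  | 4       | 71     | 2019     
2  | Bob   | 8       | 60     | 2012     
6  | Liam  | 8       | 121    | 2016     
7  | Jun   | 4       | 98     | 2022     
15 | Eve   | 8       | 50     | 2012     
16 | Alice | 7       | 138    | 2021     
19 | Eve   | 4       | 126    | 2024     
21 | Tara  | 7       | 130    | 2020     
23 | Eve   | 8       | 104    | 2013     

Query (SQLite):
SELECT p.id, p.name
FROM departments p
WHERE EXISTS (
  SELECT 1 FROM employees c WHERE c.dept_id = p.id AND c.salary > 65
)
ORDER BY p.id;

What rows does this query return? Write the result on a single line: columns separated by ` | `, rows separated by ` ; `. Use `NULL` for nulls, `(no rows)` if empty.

4 | Engineering ; 7 | Support ; 8 | Ops

For each departments row, check whether any employees with matching dept_id has salary > 65.
Keep rows where that is true.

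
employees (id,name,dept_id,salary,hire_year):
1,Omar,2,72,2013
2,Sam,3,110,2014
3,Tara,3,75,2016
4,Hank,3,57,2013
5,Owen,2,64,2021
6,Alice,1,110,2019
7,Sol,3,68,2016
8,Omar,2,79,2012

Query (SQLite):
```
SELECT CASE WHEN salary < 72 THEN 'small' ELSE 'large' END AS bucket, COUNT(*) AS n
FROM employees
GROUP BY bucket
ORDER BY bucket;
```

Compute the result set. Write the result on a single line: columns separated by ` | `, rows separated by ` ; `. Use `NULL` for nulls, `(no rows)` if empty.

large | 5 ; small | 3

Bucket rows by salary < 72 → 'small' else 'large'; count each bucket.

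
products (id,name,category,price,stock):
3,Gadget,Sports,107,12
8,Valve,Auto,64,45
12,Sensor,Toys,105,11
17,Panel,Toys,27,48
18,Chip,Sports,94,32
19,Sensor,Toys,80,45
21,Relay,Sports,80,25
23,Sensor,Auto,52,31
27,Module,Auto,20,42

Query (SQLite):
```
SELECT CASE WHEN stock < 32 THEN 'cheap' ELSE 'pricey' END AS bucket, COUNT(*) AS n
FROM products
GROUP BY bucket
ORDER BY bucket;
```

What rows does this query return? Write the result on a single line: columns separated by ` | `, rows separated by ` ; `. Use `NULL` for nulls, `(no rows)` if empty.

cheap | 4 ; pricey | 5

Bucket rows by stock < 32 → 'cheap' else 'pricey'; count each bucket.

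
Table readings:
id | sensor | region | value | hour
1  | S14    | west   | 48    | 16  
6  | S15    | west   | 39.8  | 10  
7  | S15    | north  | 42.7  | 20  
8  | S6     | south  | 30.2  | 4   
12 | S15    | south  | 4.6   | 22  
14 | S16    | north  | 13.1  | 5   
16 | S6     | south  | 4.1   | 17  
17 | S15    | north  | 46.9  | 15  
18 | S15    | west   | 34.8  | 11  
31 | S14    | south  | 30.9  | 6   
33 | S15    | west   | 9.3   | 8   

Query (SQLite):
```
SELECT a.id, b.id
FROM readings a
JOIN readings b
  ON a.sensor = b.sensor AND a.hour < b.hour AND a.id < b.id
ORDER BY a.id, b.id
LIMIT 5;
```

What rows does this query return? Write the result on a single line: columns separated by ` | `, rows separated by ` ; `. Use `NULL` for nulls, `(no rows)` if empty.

6 | 7 ; 6 | 12 ; 6 | 17 ; 6 | 18 ; 7 | 12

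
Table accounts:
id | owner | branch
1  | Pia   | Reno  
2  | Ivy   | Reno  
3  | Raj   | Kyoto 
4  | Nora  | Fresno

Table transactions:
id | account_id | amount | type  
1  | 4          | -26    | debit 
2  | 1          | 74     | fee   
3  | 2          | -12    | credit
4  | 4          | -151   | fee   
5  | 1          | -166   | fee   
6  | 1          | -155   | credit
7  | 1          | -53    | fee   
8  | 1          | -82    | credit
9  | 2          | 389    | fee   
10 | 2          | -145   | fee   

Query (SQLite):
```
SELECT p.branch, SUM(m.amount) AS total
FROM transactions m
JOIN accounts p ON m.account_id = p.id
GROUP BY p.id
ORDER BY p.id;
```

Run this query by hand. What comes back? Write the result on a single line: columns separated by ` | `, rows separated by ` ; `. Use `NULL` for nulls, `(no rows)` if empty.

Reno | -382 ; Reno | 232 ; Fresno | -177

Join each transactions row to its accounts via account_id.
Group joined rows by accounts.id; compute SUM(m.amount) per group.
  1: ids {2, 5, 6, 7, 8} → SUM(m.amount)=-382
  2: ids {3, 9, 10} → SUM(m.amount)=232
  4: ids {1, 4} → SUM(m.amount)=-177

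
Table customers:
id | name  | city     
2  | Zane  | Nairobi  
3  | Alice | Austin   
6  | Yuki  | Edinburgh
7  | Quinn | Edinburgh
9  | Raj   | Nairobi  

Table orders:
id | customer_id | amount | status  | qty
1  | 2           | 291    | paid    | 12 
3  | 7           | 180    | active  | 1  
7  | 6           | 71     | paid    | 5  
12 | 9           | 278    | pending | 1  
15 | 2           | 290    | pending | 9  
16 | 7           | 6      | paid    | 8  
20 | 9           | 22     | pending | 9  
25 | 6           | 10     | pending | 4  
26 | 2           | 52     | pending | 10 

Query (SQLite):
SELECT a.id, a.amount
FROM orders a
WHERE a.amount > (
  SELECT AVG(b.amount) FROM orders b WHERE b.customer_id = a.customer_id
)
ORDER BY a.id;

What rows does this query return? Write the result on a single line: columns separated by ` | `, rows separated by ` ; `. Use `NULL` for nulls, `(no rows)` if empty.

1 | 291 ; 3 | 180 ; 7 | 71 ; 12 | 278 ; 15 | 290

For each orders row a, compute AVG(amount) over rows sharing a.customer_id.
Keep row a if a.amount > that per-group AVG.
  customer_id=2: AVG(amount) = 211.0
  customer_id=6: AVG(amount) = 40.5
  customer_id=7: AVG(amount) = 93.0
  customer_id=9: AVG(amount) = 150.0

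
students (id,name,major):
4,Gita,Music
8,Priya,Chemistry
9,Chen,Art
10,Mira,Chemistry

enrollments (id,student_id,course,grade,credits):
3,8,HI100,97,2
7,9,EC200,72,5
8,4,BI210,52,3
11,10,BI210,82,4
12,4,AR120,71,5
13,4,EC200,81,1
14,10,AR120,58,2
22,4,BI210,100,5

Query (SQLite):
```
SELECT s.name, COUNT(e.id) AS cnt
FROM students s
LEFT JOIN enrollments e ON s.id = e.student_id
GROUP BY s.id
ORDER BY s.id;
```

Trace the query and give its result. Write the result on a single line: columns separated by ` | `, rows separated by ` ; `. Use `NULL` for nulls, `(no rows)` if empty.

LEFT JOIN keeps every students row; unmatched ones get NULL for enrollments columns.
Group by students.id and compute COUNT(e.id). COUNT(col) of an all-NULL group is 0.
  4: ids {8, 12, 13, 22} → COUNT(e.id)=4
  8: ids {3} → COUNT(e.id)=1
  9: ids {7} → COUNT(e.id)=1
  10: ids {11, 14} → COUNT(e.id)=2

Gita | 4 ; Priya | 1 ; Chen | 1 ; Mira | 2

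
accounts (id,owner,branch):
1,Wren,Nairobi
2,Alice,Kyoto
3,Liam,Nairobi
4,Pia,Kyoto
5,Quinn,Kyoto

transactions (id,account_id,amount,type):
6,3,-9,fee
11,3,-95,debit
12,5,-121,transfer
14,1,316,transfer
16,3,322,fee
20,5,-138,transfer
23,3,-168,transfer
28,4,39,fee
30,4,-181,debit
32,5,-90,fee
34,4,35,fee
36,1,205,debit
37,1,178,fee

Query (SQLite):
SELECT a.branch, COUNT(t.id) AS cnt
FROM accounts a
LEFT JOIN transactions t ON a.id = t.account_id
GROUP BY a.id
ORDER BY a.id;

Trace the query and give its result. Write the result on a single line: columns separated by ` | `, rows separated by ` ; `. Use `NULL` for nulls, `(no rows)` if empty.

Nairobi | 3 ; Kyoto | 0 ; Nairobi | 4 ; Kyoto | 3 ; Kyoto | 3

LEFT JOIN keeps every accounts row; unmatched ones get NULL for transactions columns.
Group by accounts.id and compute COUNT(t.id). COUNT(col) of an all-NULL group is 0.
  1: ids {14, 36, 37} → COUNT(t.id)=3
  2: ids {—} → COUNT(t.id)=0
  3: ids {6, 11, 16, 23} → COUNT(t.id)=4
  4: ids {28, 30, 34} → COUNT(t.id)=3
  5: ids {12, 20, 32} → COUNT(t.id)=3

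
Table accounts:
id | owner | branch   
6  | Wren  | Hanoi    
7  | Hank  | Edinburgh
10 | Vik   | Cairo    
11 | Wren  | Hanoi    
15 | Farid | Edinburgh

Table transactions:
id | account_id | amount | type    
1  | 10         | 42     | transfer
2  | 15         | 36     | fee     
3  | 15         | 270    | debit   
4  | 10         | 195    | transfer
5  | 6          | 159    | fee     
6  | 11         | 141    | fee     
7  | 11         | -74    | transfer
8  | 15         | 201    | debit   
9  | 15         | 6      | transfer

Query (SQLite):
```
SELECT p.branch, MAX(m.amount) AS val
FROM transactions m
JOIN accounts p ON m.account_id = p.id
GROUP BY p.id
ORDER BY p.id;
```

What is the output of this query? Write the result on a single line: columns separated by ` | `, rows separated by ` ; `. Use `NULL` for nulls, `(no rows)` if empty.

Join each transactions row to its accounts via account_id.
Group joined rows by accounts.id; compute MAX(m.amount) per group.
  6: ids {5} → MAX(m.amount)=159
  10: ids {1, 4} → MAX(m.amount)=195
  11: ids {6, 7} → MAX(m.amount)=141
  15: ids {2, 3, 8, 9} → MAX(m.amount)=270

Hanoi | 159 ; Cairo | 195 ; Hanoi | 141 ; Edinburgh | 270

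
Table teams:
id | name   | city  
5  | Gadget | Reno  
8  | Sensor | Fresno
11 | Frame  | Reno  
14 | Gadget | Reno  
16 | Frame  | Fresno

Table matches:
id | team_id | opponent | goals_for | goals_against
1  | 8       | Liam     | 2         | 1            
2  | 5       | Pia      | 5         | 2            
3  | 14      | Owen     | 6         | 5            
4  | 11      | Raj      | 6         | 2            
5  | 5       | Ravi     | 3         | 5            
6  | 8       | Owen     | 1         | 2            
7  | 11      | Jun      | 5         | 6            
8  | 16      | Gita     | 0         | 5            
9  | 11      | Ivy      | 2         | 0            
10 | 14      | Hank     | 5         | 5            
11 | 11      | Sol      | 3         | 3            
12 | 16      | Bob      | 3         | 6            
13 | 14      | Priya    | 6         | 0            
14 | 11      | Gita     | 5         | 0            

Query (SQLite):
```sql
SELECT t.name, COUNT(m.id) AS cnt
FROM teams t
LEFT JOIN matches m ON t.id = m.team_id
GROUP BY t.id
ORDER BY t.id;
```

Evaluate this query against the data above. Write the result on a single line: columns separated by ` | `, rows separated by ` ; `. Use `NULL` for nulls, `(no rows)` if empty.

Gadget | 2 ; Sensor | 2 ; Frame | 5 ; Gadget | 3 ; Frame | 2

LEFT JOIN keeps every teams row; unmatched ones get NULL for matches columns.
Group by teams.id and compute COUNT(m.id). COUNT(col) of an all-NULL group is 0.
  5: ids {2, 5} → COUNT(m.id)=2
  8: ids {1, 6} → COUNT(m.id)=2
  11: ids {4, 7, 9, 11, 14} → COUNT(m.id)=5
  14: ids {3, 10, 13} → COUNT(m.id)=3
  16: ids {8, 12} → COUNT(m.id)=2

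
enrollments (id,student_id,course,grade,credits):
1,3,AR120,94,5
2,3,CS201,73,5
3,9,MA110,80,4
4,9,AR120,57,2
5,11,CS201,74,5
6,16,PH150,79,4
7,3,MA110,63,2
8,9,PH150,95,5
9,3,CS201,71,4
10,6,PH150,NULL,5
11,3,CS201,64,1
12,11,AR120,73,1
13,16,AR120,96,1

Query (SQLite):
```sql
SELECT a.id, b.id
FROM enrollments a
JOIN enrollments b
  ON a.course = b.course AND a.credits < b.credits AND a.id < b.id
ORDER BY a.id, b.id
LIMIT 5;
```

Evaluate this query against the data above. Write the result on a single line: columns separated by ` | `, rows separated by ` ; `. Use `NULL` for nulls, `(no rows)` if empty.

6 | 8 ; 6 | 10

Pairs (a,b) with same course, a.credits < b.credits, a.id < b.id.
course groups: AR120:{1,4,12,13} CS201:{2,5,9,11} MA110:{3,7} PH150:{6,8,10}
Ordered by (a.id, b.id); first 5.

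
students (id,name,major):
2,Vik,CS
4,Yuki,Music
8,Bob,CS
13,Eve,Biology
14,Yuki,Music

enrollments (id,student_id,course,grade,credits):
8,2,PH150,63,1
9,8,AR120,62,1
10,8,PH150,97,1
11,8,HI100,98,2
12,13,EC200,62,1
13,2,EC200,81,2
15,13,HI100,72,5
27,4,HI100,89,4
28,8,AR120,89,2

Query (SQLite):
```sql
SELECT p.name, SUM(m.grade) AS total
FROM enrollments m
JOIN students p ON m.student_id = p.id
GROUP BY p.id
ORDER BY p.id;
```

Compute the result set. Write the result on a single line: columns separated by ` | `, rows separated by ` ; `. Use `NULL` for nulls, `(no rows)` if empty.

Vik | 144 ; Yuki | 89 ; Bob | 346 ; Eve | 134

Join each enrollments row to its students via student_id.
Group joined rows by students.id; compute SUM(m.grade) per group.
  2: ids {8, 13} → SUM(m.grade)=144
  4: ids {27} → SUM(m.grade)=89
  8: ids {9, 10, 11, 28} → SUM(m.grade)=346
  13: ids {12, 15} → SUM(m.grade)=134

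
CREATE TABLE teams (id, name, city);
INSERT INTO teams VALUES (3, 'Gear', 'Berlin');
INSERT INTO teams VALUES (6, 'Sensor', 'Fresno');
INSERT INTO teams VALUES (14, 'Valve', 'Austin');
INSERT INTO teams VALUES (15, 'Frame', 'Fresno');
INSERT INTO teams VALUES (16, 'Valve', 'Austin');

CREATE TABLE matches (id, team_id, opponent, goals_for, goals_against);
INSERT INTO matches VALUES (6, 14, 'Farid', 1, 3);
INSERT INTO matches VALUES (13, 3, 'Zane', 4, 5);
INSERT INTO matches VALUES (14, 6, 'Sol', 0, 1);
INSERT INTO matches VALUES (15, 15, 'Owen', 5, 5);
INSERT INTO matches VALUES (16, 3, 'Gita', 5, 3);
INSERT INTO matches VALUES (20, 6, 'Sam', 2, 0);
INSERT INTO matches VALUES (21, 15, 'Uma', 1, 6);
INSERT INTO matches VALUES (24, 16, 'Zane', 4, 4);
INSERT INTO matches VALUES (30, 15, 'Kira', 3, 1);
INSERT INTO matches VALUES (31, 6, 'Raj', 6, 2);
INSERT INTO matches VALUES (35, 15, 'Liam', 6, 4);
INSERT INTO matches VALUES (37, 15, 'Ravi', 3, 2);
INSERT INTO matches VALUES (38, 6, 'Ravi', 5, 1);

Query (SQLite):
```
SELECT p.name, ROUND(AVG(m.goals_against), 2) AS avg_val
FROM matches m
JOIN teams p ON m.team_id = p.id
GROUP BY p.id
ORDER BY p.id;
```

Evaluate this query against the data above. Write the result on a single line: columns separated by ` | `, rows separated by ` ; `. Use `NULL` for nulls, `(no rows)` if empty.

Join each matches row to its teams via team_id.
Group joined rows by teams.id; compute ROUND(AVG(m.goals_against), 2) per group.
  3: ids {13, 16} → ROUND(AVG(m.goals_against), 2)=4
  6: ids {14, 20, 31, 38} → ROUND(AVG(m.goals_against), 2)=1
  14: ids {6} → ROUND(AVG(m.goals_against), 2)=3
  15: ids {15, 21, 30, 35, 37} → ROUND(AVG(m.goals_against), 2)=3.6
  16: ids {24} → ROUND(AVG(m.goals_against), 2)=4

Gear | 4 ; Sensor | 1 ; Valve | 3 ; Frame | 3.6 ; Valve | 4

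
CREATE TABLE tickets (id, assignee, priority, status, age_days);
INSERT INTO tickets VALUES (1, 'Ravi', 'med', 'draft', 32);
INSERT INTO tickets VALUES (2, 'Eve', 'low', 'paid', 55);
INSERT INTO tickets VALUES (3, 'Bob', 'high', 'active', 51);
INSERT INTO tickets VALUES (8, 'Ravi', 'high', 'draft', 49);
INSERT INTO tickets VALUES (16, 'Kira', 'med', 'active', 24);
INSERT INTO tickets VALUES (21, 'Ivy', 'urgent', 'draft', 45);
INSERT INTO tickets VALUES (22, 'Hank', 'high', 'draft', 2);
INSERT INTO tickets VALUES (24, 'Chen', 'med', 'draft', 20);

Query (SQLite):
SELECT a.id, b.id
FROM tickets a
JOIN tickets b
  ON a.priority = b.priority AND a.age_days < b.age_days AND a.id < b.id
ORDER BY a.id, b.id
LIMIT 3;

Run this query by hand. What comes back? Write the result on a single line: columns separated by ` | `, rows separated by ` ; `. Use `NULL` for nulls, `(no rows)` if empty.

(no rows)

Pairs (a,b) with same priority, a.age_days < b.age_days, a.id < b.id.
priority groups: high:{3,8,22} low:{2} med:{1,16,24} urgent:{21}
Ordered by (a.id, b.id); first 3.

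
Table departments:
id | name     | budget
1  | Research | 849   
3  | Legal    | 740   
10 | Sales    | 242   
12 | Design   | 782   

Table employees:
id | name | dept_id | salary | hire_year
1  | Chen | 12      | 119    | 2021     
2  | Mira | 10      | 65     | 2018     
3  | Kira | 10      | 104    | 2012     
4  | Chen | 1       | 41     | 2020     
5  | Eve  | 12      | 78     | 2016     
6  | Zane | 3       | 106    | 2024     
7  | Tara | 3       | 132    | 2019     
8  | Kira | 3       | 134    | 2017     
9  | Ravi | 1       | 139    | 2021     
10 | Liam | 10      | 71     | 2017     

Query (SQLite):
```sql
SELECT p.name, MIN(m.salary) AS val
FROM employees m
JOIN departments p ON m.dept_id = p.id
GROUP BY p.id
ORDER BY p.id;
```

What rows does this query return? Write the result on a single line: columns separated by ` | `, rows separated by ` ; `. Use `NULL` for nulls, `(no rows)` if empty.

Research | 41 ; Legal | 106 ; Sales | 65 ; Design | 78

Join each employees row to its departments via dept_id.
Group joined rows by departments.id; compute MIN(m.salary) per group.
  1: ids {4, 9} → MIN(m.salary)=41
  3: ids {6, 7, 8} → MIN(m.salary)=106
  10: ids {2, 3, 10} → MIN(m.salary)=65
  12: ids {1, 5} → MIN(m.salary)=78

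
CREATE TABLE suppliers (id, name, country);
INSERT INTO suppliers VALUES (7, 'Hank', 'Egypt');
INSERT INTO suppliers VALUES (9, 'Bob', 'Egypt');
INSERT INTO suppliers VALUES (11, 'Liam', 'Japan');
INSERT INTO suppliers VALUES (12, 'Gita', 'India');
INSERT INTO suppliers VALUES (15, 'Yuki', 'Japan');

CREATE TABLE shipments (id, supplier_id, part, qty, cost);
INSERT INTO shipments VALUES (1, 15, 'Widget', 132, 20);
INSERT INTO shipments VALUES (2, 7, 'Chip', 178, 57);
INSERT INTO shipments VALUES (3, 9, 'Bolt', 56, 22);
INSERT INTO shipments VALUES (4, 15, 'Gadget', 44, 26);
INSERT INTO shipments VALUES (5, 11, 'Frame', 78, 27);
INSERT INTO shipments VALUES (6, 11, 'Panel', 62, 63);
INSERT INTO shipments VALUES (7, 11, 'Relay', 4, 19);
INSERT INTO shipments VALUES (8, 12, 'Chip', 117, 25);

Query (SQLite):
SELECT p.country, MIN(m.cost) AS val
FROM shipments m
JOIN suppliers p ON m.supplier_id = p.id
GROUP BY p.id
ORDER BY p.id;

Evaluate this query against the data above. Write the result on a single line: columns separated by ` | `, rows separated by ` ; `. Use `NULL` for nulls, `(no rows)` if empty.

Join each shipments row to its suppliers via supplier_id.
Group joined rows by suppliers.id; compute MIN(m.cost) per group.
  7: ids {2} → MIN(m.cost)=57
  9: ids {3} → MIN(m.cost)=22
  11: ids {5, 6, 7} → MIN(m.cost)=19
  12: ids {8} → MIN(m.cost)=25
  15: ids {1, 4} → MIN(m.cost)=20

Egypt | 57 ; Egypt | 22 ; Japan | 19 ; India | 25 ; Japan | 20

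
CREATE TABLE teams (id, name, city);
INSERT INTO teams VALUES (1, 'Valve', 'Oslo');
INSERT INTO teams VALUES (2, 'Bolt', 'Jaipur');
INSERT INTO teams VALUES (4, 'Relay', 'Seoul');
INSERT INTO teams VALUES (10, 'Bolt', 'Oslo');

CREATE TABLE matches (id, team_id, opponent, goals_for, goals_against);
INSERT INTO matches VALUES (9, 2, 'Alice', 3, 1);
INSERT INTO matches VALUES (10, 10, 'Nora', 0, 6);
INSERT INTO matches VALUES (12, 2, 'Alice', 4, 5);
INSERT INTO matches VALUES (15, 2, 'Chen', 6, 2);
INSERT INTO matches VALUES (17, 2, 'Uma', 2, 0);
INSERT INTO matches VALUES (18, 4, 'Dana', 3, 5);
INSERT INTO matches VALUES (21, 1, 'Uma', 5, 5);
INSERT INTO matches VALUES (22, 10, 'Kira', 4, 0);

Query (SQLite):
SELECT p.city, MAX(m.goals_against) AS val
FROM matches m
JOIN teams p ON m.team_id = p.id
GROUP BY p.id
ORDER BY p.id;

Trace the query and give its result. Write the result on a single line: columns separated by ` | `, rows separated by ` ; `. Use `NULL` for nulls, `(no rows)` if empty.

Oslo | 5 ; Jaipur | 5 ; Seoul | 5 ; Oslo | 6

Join each matches row to its teams via team_id.
Group joined rows by teams.id; compute MAX(m.goals_against) per group.
  1: ids {21} → MAX(m.goals_against)=5
  2: ids {9, 12, 15, 17} → MAX(m.goals_against)=5
  4: ids {18} → MAX(m.goals_against)=5
  10: ids {10, 22} → MAX(m.goals_against)=6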